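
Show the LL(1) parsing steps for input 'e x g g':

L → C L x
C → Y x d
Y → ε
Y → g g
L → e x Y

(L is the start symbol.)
LL(1) parsing maintains a stack (initially the start symbol over $) and the input. At each step: if the stack top is a terminal, match it against the current input token; if it is a non-terminal N, replace it with the RHS of M[N, lookahead] (the unique production whose predict set contains the lookahead).

Stack is shown with the top on the left.

Stack    Input      Action
--------------------------
L $      e x g g $  output L → e x Y
e x Y $  e x g g $  match 'e'
x Y $    x g g $    match 'x'
Y $      g g $      output Y → g g
g g $    g g $      match 'g'
g $      g $        match 'g'
$        $          accept

The string is accepted.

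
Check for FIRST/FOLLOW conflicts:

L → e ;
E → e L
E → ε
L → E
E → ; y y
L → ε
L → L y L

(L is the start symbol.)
A FIRST/FOLLOW conflict occurs when a non-terminal N has a nullable alternative N → β (β ⇒* ε) and another alternative N → α with FIRST(α) ∩ FOLLOW(N) ≠ ∅: on such a lookahead the parser cannot decide between expanding α and letting N vanish via β.

Nullable non-terminals: E, L.
FIRST sets used below: FIRST(E) = { ';', 'e', ε }, FIRST(L) = { ';', 'e', 'y', ε }

E: nullable alternative(s) E → ε; FOLLOW(E) = { $, 'y' }
  E → e L: FIRST \ {ε} = { 'e' } — disjoint from FOLLOW(E)
  E → ε: FIRST \ {ε} = { } — this is the only nullable alternative, skip
  E → ; y y: FIRST \ {ε} = { ';' } — disjoint from FOLLOW(E)

L: nullable alternative(s) L → E, L → ε; FOLLOW(L) = { $, 'y' }
  L → e ;: FIRST \ {ε} = { 'e' } — disjoint from FOLLOW(L)
  L → E: FIRST \ {ε} = { ';', 'e' } — disjoint from FOLLOW(L)
  L → ε: FIRST \ {ε} = { } — disjoint from FOLLOW(L)
  L → L y L: FIRST \ {ε} = { ';', 'e', 'y' } — overlaps FOLLOW(L) on { 'y' }: CONFLICT

So the grammar has 1 FIRST/FOLLOW conflict (marked CONFLICT above).

Answer: Yes. L → L y L with FOLLOW(L) on { 'y' }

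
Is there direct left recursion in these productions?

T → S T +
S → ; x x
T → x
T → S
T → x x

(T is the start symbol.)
No direct left recursion

Direct left recursion occurs when N → N α for some non-terminal N (the right-hand side begins with the left-hand side itself).

T → S T +: starts with S
S → ; x x: starts with ';'
T → x: starts with x
T → S: starts with S
T → x x: starts with x

No direct left recursion found.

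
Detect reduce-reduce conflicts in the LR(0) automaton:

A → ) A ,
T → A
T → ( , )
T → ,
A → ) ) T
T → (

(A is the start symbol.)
No reduce-reduce conflicts

Augment with A' → A and build the canonical LR(0) collection (I0 = CLOSURE({[A' → . A]}), then GOTO on every symbol after a dot until no new states appear). It has 12 states:
  I0: { [A → . ) ) T], [A → . ) A ,], [A' → . A] }  — shift
  I1: { [A → ) . ) T], [A → ) . A ,], [A → . ) ) T], [A → . ) A ,] }  — shift
  I2: { [A' → A .] }  — accept
  I3: { [A → ) ) . T], [A → ) . ) T], [A → ) . A ,], [A → . ) ) T], [A → . ) A ,], [T → . ( , )], [T → . (], [T → . ,], [T → . A] }  — shift
  I4: { [A → ) A . ,] }  — shift
  I5: { [A → ) A , .] }  — reduce
  I6: { [T → ( . , )], [T → ( .] }  — shift, reduce
  I7: { [T → , .] }  — reduce
  I8: { [A → ) A . ,], [T → A .] }  — shift, reduce
  I9: { [A → ) ) T .] }  — reduce
  I10: { [T → ( , . )] }  — shift
  I11: { [T → ( , ) .] }  — reduce

No state contains more than one complete item.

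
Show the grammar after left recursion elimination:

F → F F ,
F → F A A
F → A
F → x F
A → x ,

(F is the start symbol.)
F → A F'
F → x F F'
F' → F , F'
F' → A A F'
F' → ε
A → x ,

F is directly left-recursive. The standard transformation for
  A → A α₁ | ... | A α_m | β₁ | ... | β_n
is
  A  → β₁ A' | ... | β_n A'
  A' → α₁ A' | ... | α_m A' | ε

F → A becomes F → A F'
F → x F becomes F → x F F'
F → F F , becomes F' → F , F'
F → F A A becomes F' → A A F'
Add F' → ε

Productions for other non-terminals are unchanged:
  A → x ,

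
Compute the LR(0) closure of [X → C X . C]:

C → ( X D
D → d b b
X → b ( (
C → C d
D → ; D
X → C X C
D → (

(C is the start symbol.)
Start with: [X → C X . C]
  [X → C X . C] has the dot before C: add [C → . ( X D], [C → . C d]
No further items can be added.

CLOSURE = { [C → . ( X D], [C → . C d], [X → C X . C] }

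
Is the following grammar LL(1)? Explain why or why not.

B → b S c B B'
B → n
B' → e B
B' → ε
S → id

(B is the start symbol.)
No. Predict set conflict for B': { 'e' }

A grammar is LL(1) if for each non-terminal N with multiple productions, the predict sets of those productions are pairwise disjoint, where PREDICT(N → α) = (FIRST(α) \ {ε}) ∪ (FOLLOW(N) if α ⇒* ε).

Relevant sets:
  FOLLOW(B') = { $, 'e' }

For B:
  PREDICT(B → b S c B B') = { 'b' }
  PREDICT(B → n) = { 'n' }
For B':
  PREDICT(B' → e B) = { 'e' }
  PREDICT(B' → ε) = { $, 'e' }
S has a single production, so nothing to check there.

Conflict found: Predict set conflict for B': { 'e' }
The grammar is NOT LL(1).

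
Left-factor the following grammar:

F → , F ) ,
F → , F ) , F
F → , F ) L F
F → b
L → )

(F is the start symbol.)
F → , F ) F'
F' → , F''
F'' → ε
F'' → F
F' → L F
F → b
L → )

Left-factoring transforms A → αβ₁ | αβ₂ into A → αA' and A' → β₁ | β₂
(α is the longest common prefix among the alternatives). Repeat until
no nonterminal has two alternatives with a common prefix.

Round 1: F has alternatives sharing prefix ', F )'. Introduce F': F → , F ) F'
  Add: F' → ,
  Add: F' → , F
  Add: F' → L F

Round 2: F' has alternatives sharing prefix ','. Introduce F'': F' → , F''
  Add: F'' → ε
  Add: F'' → F

No remaining common prefixes — done.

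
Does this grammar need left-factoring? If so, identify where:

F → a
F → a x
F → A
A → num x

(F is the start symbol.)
Yes, F has productions with common prefix 'a'

Left-factoring is needed when two productions for the same non-terminal
share a common prefix on the right-hand side.

Productions for F:
  F → a
  F → a x
  F → A

Found common prefix 'a' in productions for F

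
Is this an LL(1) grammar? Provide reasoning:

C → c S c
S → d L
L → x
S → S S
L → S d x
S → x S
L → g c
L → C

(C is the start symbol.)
No. Predict set conflict for S: { 'd' }

Relevant sets:
  FIRST(S) = { 'd', 'x' }
  FIRST(C) = { 'c' }

For S:
  PREDICT(S → d L) = { 'd' }
  PREDICT(S → S S) = { 'd', 'x' }
  PREDICT(S → x S) = { 'x' }
For L:
  PREDICT(L → x) = { 'x' }
  PREDICT(L → S d x) = { 'd', 'x' }
  PREDICT(L → g c) = { 'g' }
  PREDICT(L → C) = { 'c' }
C has a single production, so nothing to check there.

Conflict found: Predict set conflict for S: { 'd' }
The grammar is NOT LL(1).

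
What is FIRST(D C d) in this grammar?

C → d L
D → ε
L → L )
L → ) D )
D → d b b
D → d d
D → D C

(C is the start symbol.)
{ 'd' }

FIRST sets of the non-terminals involved (from the grammar, by fixed-point iteration):
  FIRST(D) = { 'd', ε }
  FIRST(C) = { 'd' }

To compute FIRST(D C d), process the symbols left to right:
Symbol D is a non-terminal. Add FIRST(D) \ {ε} = { 'd' }
D is nullable (ε ∈ FIRST(D)), continue to the next symbol.
Symbol C is a non-terminal. Add FIRST(C) \ {ε} = { 'd' }
C is not nullable (ε ∉ FIRST(C)), so stop here.
FIRST(D C d) = { 'd' }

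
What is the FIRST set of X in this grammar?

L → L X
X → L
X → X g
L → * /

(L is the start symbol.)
To compute FIRST(X), examine every production with X on the left-hand side, reading each right-hand side left to right until a non-nullable symbol is reached.

FIRST sets of the other non-terminals involved (by the same procedure, iterated to a fixed point):
  FIRST(L) = { '*' }

From X → L:
  - L is a non-terminal: add FIRST(L) \ {ε} = { '*' }
    L is not nullable, so stop
From X → X g:
  - X is the symbol being defined: contributes nothing new
    X is not nullable, so stop

Collecting: FIRST(X) = { '*' }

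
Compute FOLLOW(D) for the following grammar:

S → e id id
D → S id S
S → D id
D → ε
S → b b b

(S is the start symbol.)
To compute FOLLOW(D), find every occurrence of D on a right-hand side N → α D β: add FIRST(β) \ {ε}, and if β is empty or nullable also add FOLLOW(N). Iterate to a fixed point.

In S → D id: D is followed by id, add FIRST(id) \ {ε} = { 'id' }

Taking the union: FOLLOW(D) = { 'id' }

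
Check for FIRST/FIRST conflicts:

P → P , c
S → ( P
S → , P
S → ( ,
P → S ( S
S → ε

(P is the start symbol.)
Yes. P → P ',' c / P → S '(' S on { '(', ',' }; S → '(' P / S → '(' ',' on { '(' }

A FIRST/FIRST conflict occurs when two productions N → α and N → β for the same non-terminal have FIRST(α) ∩ FIRST(β) ≠ ∅ (with ε ∈ FIRST of a nullable right-hand side, so two nullable alternatives also conflict).

FIRST sets of the non-terminals at (or reachable through a nullable prefix from) the front of some alternative:
  FIRST(P) = { '(', ',' }
  FIRST(S) = { '(', ',', ε }

Productions for P:
  P → P , c: FIRST = { '(', ',' }
  P → S ( S: FIRST = { '(', ',' }
Productions for S:
  S → ( P: FIRST = { '(' }
  S → , P: FIRST = { ',' }
  S → ( ,: FIRST = { '(' }
  S → ε: FIRST = { ε }

Conflict for P: P → P , c and P → S ( S
  Overlap: { '(', ',' }
Conflict for S: S → ( P and S → ( ,
  Overlap: { '(' }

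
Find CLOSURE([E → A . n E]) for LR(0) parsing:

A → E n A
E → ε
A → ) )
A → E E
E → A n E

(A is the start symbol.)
Start with: [E → A . n E]
The dot precedes the terminal n, so nothing is added.

CLOSURE = { [E → A . n E] }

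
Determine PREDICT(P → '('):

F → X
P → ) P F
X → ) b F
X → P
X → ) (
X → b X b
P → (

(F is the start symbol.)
{ '(' }

PREDICT(P → '(') = (FIRST(RHS) \ {ε}) ∪ (FOLLOW(P) if ε ∈ FIRST(RHS), i.e. RHS ⇒* ε)
FIRST('(') = { '(' }
ε ∉ FIRST('('), so FOLLOW(P) is not added.
PREDICT(P → '(') = { '(' }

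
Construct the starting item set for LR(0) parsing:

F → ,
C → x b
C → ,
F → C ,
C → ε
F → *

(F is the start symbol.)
First, augment the grammar with F' → F
I₀ = CLOSURE({ [F' → . F] }):
  [F' → . F] has the dot before F: add [F → . ,], [F → . C ,], [F → . *]
  [F → . C ,] has the dot before C: add [C → . x b], [C → . ,], [C → .]
No further items can be added.

I₀ = { [C → . ,], [C → . x b], [C → .], [F → . *], [F → . ,], [F → . C ,], [F' → . F] }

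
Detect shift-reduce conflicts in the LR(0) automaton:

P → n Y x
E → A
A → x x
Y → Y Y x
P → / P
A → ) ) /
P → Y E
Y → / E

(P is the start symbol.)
A shift-reduce conflict occurs when an LR(0) state has both:
  - a complete (reduce) item [A → α .] (dot at the end), and
  - a shift item [B → β . c γ] (dot before a terminal).

Augment with P' → P and build the canonical LR(0) collection (I0 = CLOSURE({[P' → . P]}), then GOTO on every symbol after a dot until no new states appear). It has 19 states:
  I0: { [P → . / P], [P → . Y E], [P → . n Y x], [P' → . P], [Y → . / E], [Y → . Y Y x] }  — shift
  I1: { [A → . ) ) /], [A → . x x], [E → . A], [P → . / P], [P → . Y E], [P → . n Y x], [P → / . P], [Y → . / E], [Y → . Y Y x], [Y → / . E] }  — shift
  I2: { [P' → P .] }  — accept
  I3: { [A → . ) ) /], [A → . x x], [E → . A], [P → Y . E], [Y → . / E], [Y → . Y Y x], [Y → Y . Y x] }  — shift
  I4: { [P → n . Y x], [Y → . / E], [Y → . Y Y x] }  — shift
  I5: { [A → . ) ) /], [A → . x x], [E → . A], [Y → / . E] }  — shift
  I6: { [P → n Y . x], [Y → . / E], [Y → . Y Y x], [Y → Y . Y x] }  — shift
  I7: { [Y → . / E], [Y → . Y Y x], [Y → Y . Y x], [Y → Y Y . x] }  — shift
  I8: { [P → n Y x .] }  — reduce
  I9: { [Y → Y Y x .] }  — reduce
  I10: { [A → ) . ) /] }  — shift
  I11: { [E → A .] }  — reduce
  I12: { [Y → / E .] }  — reduce
  I13: { [A → x . x] }  — shift
  I14: { [A → x x .] }  — reduce
  I15: { [A → ) ) . /] }  — shift
  I16: { [A → ) ) / .] }  — reduce
  I17: { [P → Y E .] }  — reduce
  I18: { [P → / P .] }  — reduce

No state contains both a complete item and a shift item.

Answer: No shift-reduce conflicts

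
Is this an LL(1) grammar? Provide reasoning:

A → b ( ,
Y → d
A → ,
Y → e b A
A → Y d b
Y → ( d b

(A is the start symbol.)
Yes, the grammar is LL(1).

A grammar is LL(1) if for each non-terminal N with multiple productions, the predict sets of those productions are pairwise disjoint, where PREDICT(N → α) = (FIRST(α) \ {ε}) ∪ (FOLLOW(N) if α ⇒* ε).

Relevant sets:
  FIRST(Y) = { '(', 'd', 'e' }

For A:
  PREDICT(A → b '(' ',') = { 'b' }
  PREDICT(A → ',') = { ',' }
  PREDICT(A → Y d b) = { '(', 'd', 'e' }
For Y:
  PREDICT(Y → d) = { 'd' }
  PREDICT(Y → e b A) = { 'e' }
  PREDICT(Y → '(' d b) = { '(' }

All predict sets are disjoint. The grammar IS LL(1).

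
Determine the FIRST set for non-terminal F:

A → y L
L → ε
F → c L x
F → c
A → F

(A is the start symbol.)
To compute FIRST(F), examine every production with F on the left-hand side, reading each right-hand side left to right until a non-nullable symbol is reached.

From F → c L x:
  - c is a terminal: add 'c' and stop
From F → c:
  - c is a terminal: add 'c' and stop

Collecting: FIRST(F) = { 'c' }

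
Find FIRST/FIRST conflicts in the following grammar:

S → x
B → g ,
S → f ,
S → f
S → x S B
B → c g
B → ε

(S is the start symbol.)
A FIRST/FIRST conflict occurs when two productions N → α and N → β for the same non-terminal have FIRST(α) ∩ FIRST(β) ≠ ∅ (with ε ∈ FIRST of a nullable right-hand side, so two nullable alternatives also conflict).

Productions for S:
  S → x: FIRST = { 'x' }
  S → f ,: FIRST = { 'f' }
  S → f: FIRST = { 'f' }
  S → x S B: FIRST = { 'x' }
Productions for B:
  B → g ,: FIRST = { 'g' }
  B → c g: FIRST = { 'c' }
  B → ε: FIRST = { ε }

Conflict for S: S → x and S → x S B
  Overlap: { 'x' }
Conflict for S: S → f , and S → f
  Overlap: { 'f' }

Answer: Yes. S → x / S → x S B on { 'x' }; S → f ',' / S → f on { 'f' }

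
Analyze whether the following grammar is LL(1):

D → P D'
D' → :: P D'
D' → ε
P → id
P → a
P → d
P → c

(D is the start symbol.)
Yes, the grammar is LL(1).

A grammar is LL(1) if for each non-terminal N with multiple productions, the predict sets of those productions are pairwise disjoint, where PREDICT(N → α) = (FIRST(α) \ {ε}) ∪ (FOLLOW(N) if α ⇒* ε).

Relevant sets:
  FOLLOW(D') = { $ }

For D':
  PREDICT(D' → :: P D') = { '::' }
  PREDICT(D' → ε) = { $ }
For P:
  PREDICT(P → id) = { 'id' }
  PREDICT(P → a) = { 'a' }
  PREDICT(P → d) = { 'd' }
  PREDICT(P → c) = { 'c' }
D has a single production, so nothing to check there.

All predict sets are disjoint. The grammar IS LL(1).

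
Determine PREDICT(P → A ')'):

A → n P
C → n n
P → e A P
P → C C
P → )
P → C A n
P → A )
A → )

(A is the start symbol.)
PREDICT(P → A ')') = (FIRST(RHS) \ {ε}) ∪ (FOLLOW(P) if ε ∈ FIRST(RHS), i.e. RHS ⇒* ε)
FIRST(A) = { ')', 'n' }
FIRST(A ')') = { ')', 'n' }
ε ∉ FIRST(A ')'), so FOLLOW(P) is not added.
PREDICT(P → A ')') = { ')', 'n' }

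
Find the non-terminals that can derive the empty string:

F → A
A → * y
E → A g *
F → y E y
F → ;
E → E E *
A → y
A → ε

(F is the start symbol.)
A non-terminal is nullable if it can derive ε (the empty string): either it has an ε-production, or it has a production whose right-hand side consists entirely of nullable non-terminals.

ε-productions: A → ε
So A is immediately nullable.
F → A: every symbol on the right is nullable, so F is nullable too.
No further non-terminal can be added: every production for the remaining non-terminals contains a terminal or a non-nullable non-terminal.
Nullable = { 'A', 'F' }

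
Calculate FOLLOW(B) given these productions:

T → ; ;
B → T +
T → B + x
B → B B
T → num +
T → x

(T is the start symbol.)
{ '+', ';', 'num', 'x' }

To compute FOLLOW(B), find every occurrence of B on a right-hand side N → α B β: add FIRST(β) \ {ε}, and if β is empty or nullable also add FOLLOW(N). Iterate to a fixed point.

In T → B + x: B is followed by '+' x, add FIRST('+' x) \ {ε} = { '+' }
In B → B B: B is followed by B, add FIRST(B) \ {ε} = { ';', 'num', 'x' }
In B → B B: B is at the end; this adds FOLLOW(B) to itself — nothing new

Taking the union: FOLLOW(B) = { '+', ';', 'num', 'x' }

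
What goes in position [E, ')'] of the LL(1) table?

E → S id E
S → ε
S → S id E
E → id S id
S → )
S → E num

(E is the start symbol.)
To find M[E, ')'], we find productions for E where ')' is in the predict set (PREDICT(N → α) = (FIRST(α) \ {ε}) ∪ (FOLLOW(N) if α ⇒* ε)).

Relevant sets:
  FIRST(S) = { ')', 'id', ε }

E → S id E: PREDICT = { ')', 'id' }
  ')' is in predict set, so this production goes in M[E, ')']
E → id S id: PREDICT = { 'id' }

M[E, ')'] = E → S id E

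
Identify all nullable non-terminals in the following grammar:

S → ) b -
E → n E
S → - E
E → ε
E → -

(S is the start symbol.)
A non-terminal is nullable if it can derive ε (the empty string): either it has an ε-production, or it has a production whose right-hand side consists entirely of nullable non-terminals.

ε-productions: E → ε
So E is immediately nullable.
No further non-terminal can be added: every production for the remaining non-terminals contains a terminal or a non-nullable non-terminal.
Nullable = { 'E' }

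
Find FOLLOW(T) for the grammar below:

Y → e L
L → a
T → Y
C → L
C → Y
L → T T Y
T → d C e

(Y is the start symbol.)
To compute FOLLOW(T), find every occurrence of T on a right-hand side N → α T β: add FIRST(β) \ {ε}, and if β is empty or nullable also add FOLLOW(N). Iterate to a fixed point.

In L → T T Y: T is followed by T Y, add FIRST(T Y) \ {ε} = { 'd', 'e' }
In L → T T Y: T is followed by Y, add FIRST(Y) \ {ε} = { 'e' }

Taking the union: FOLLOW(T) = { 'd', 'e' }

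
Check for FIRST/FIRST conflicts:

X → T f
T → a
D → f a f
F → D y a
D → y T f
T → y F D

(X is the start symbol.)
Productions for T:
  T → a: FIRST = { 'a' }
  T → y F D: FIRST = { 'y' }
Productions for D:
  D → f a f: FIRST = { 'f' }
  D → y T f: FIRST = { 'y' }
X, F have only one production, so no FIRST/FIRST conflict is possible there.

All alternatives of each non-terminal have pairwise disjoint FIRST sets.

Answer: No FIRST/FIRST conflicts.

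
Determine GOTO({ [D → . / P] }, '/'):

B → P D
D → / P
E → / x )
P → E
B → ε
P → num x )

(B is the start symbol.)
GOTO(I, '/') = CLOSURE({ [A → αX.β] : [A → α.Xβ] ∈ I, X = '/' })

Items with dot before '/', with the dot advanced:
  [D → . / P] → [D → / . P]
Closure of the advanced items:
  [D → / . P] has the dot before P: add [P → . E], [P → . num x )]
  [P → . E] has the dot before E: add [E → . / x )]

GOTO = { [D → / . P], [E → . / x )], [P → . E], [P → . num x )] }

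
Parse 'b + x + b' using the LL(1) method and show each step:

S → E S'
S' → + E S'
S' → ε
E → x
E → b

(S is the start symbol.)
LL(1) parsing maintains a stack (initially the start symbol over $) and the input. At each step: if the stack top is a terminal, match it against the current input token; if it is a non-terminal N, replace it with the RHS of M[N, lookahead] (the unique production whose predict set contains the lookahead).

Stack is shown with the top on the left.

Stack     Input        Action
-----------------------------
S $       b + x + b $  output S → E S'
E S' $    b + x + b $  output E → b
b S' $    b + x + b $  match 'b'
S' $      + x + b $    output S' → + E S'
+ E S' $  + x + b $    match '+'
E S' $    x + b $      output E → x
x S' $    x + b $      match 'x'
S' $      + b $        output S' → + E S'
+ E S' $  + b $        match '+'
E S' $    b $          output E → b
b S' $    b $          match 'b'
S' $      $            output S' → ε
$         $            accept

The string is accepted.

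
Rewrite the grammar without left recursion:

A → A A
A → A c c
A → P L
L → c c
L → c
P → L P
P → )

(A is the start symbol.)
A → P L A'
A' → A A'
A' → c c A'
A' → ε
L → c c
L → c
P → L P
P → )

A is directly left-recursive. The standard transformation for
  A → A α₁ | ... | A α_m | β₁ | ... | β_n
is
  A  → β₁ A' | ... | β_n A'
  A' → α₁ A' | ... | α_m A' | ε

A → P L becomes A → P L A'
A → A A becomes A' → A A'
A → A c c becomes A' → c c A'
Add A' → ε

Productions for other non-terminals are unchanged:
  L → c c
  L → c
  P → L P
  P → )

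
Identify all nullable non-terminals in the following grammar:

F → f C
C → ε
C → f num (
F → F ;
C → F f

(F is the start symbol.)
A non-terminal is nullable if it can derive ε (the empty string): either it has an ε-production, or it has a production whose right-hand side consists entirely of nullable non-terminals.

ε-productions: C → ε
So C is immediately nullable.
No further non-terminal can be added: every production for the remaining non-terminals contains a terminal or a non-nullable non-terminal.
Nullable = { 'C' }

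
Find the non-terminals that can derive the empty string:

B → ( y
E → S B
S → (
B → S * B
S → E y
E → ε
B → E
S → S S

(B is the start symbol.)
ε-productions: E → ε
So E is immediately nullable.
B → E: every symbol on the right is nullable, so B is nullable too.
No further non-terminal can be added: every production for the remaining non-terminals contains a terminal or a non-nullable non-terminal.
Nullable = { 'B', 'E' }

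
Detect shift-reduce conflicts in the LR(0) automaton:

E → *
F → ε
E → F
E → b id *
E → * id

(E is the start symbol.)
Yes — I0: [F → .] vs [E → . *]; I1: [E → * .] vs [E → * . id]

Augment with E' → E and build the canonical LR(0) collection (I0 = CLOSURE({[E' → . E]}), then GOTO on every symbol after a dot until no new states appear). It has 8 states:
  I0: { [E → . * id], [E → . *], [E → . F], [E → . b id *], [E' → . E], [F → .] }  — shift, reduce
  I1: { [E → * . id], [E → * .] }  — shift, reduce
  I2: { [E' → E .] }  — accept
  I3: { [E → F .] }  — reduce
  I4: { [E → b . id *] }  — shift
  I5: { [E → b id . *] }  — shift
  I6: { [E → b id * .] }  — reduce
  I7: { [E → * id .] }  — reduce

I0 contains reduce item [F → .] and shift items [E → . *], [E → . * id], [E → . b id *] — shift-reduce conflict.
I1 contains reduce item [E → * .] and shift item [E → * . id] — shift-reduce conflict.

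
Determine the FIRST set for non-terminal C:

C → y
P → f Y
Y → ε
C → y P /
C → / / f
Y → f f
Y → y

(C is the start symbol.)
From C → y:
  - y is a terminal: add 'y' and stop
From C → y P /:
  - y is a terminal: add 'y' and stop
From C → / / f:
  - '/' is a terminal: add '/' and stop

Collecting: FIRST(C) = { '/', 'y' }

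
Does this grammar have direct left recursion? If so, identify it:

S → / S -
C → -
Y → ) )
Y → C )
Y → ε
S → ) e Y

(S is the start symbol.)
No direct left recursion

S → / S -: starts with '/'
C → -: starts with '-'
Y → ) ): starts with ')'
Y → C ): starts with C
Y → ε: starts with ε
S → ) e Y: starts with ')'

No direct left recursion found.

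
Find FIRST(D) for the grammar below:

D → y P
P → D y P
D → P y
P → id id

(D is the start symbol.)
{ 'id', 'y' }

FIRST sets of the other non-terminals involved (by the same procedure, iterated to a fixed point):
  FIRST(P) = { 'id', 'y' }

From D → y P:
  - y is a terminal: add 'y' and stop
From D → P y:
  - P is a non-terminal: add FIRST(P) \ {ε} = { 'id', 'y' }
    P is not nullable, so stop

Collecting: FIRST(D) = { 'id', 'y' }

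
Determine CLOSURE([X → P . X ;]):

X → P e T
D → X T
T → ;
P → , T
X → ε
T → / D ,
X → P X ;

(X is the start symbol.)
{ [P → . , T], [X → . P X ;], [X → . P e T], [X → .], [X → P . X ;] }

Start with: [X → P . X ;]
  [X → P . X ;] has the dot before X: add [X → . P e T], [X → .], [X → . P X ;]
  [X → . P e T] has the dot before P: add [P → . , T]
No further items can be added.

CLOSURE = { [P → . , T], [X → . P X ;], [X → . P e T], [X → .], [X → P . X ;] }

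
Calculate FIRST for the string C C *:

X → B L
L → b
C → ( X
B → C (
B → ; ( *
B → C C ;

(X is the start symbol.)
{ '(' }

FIRST sets of the non-terminals involved (from the grammar, by fixed-point iteration):
  FIRST(C) = { '(' }

To compute FIRST(C C *), process the symbols left to right:
Symbol C is a non-terminal. Add FIRST(C) \ {ε} = { '(' }
C is not nullable (ε ∉ FIRST(C)), so stop here.
FIRST(C C *) = { '(' }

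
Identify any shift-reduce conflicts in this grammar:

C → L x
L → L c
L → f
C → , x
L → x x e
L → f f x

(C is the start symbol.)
Yes — I4: [L → f .] vs [L → f . f x]

A shift-reduce conflict occurs when an LR(0) state has both:
  - a complete (reduce) item [A → α .] (dot at the end), and
  - a shift item [B → β . c γ] (dot before a terminal).

Augment with C' → C and build the canonical LR(0) collection (I0 = CLOSURE({[C' → . C]}), then GOTO on every symbol after a dot until no new states appear). It has 13 states:
  I0: { [C → . , x], [C → . L x], [C' → . C], [L → . L c], [L → . f f x], [L → . f], [L → . x x e] }  — shift
  I1: { [C → , . x] }  — shift
  I2: { [C' → C .] }  — accept
  I3: { [C → L . x], [L → L . c] }  — shift
  I4: { [L → f . f x], [L → f .] }  — shift, reduce
  I5: { [L → x . x e] }  — shift
  I6: { [L → x x . e] }  — shift
  I7: { [L → x x e .] }  — reduce
  I8: { [L → f f . x] }  — shift
  I9: { [L → f f x .] }  — reduce
  I10: { [L → L c .] }  — reduce
  I11: { [C → L x .] }  — reduce
  I12: { [C → , x .] }  — reduce

I4 contains reduce item [L → f .] and shift item [L → f . f x] — shift-reduce conflict.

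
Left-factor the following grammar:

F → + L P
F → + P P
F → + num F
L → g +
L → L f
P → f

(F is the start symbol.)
Left-factoring transforms A → αβ₁ | αβ₂ into A → αA' and A' → β₁ | β₂
(α is the longest common prefix among the alternatives). Repeat until
no nonterminal has two alternatives with a common prefix.

Round 1: F has alternatives sharing prefix '+'. Introduce F': F → + F'
  Add: F' → L P
  Add: F' → P P
  Add: F' → num F

No remaining common prefixes — done.

Resulting grammar:
F → + F'
F' → L P
F' → P P
F' → num F
L → g +
L → L f
P → f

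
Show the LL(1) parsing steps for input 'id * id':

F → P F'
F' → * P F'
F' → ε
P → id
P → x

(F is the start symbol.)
LL(1) parsing maintains a stack (initially the start symbol over $) and the input. At each step: if the stack top is a terminal, match it against the current input token; if it is a non-terminal N, replace it with the RHS of M[N, lookahead] (the unique production whose predict set contains the lookahead).

Stack is shown with the top on the left.

Stack     Input      Action
---------------------------
F $       id * id $  output F → P F'
P F' $    id * id $  output P → id
id F' $   id * id $  match 'id'
F' $      * id $     output F' → * P F'
* P F' $  * id $     match '*'
P F' $    id $       output P → id
id F' $   id $       match 'id'
F' $      $          output F' → ε
$         $          accept

The string is accepted.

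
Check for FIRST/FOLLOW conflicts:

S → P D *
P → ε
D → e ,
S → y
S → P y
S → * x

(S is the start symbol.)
No FIRST/FOLLOW conflicts.

Nullable non-terminals: P.
P has a nullable alternative but only one production, so nothing to check.

D, S have no nullable alternative, so no FIRST/FOLLOW check is needed there.

No FIRST/FOLLOW conflicts found.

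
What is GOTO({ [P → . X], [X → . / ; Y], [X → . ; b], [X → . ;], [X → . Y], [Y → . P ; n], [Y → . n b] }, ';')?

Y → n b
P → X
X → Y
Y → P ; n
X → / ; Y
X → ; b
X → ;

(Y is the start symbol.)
GOTO(I, ';') = CLOSURE({ [A → αX.β] : [A → α.Xβ] ∈ I, X = ';' })

Items with dot before ';', with the dot advanced:
  [X → . ;] → [X → ; .]
  [X → . ; b] → [X → ; . b]
Closure adds nothing (no advanced item has the dot before a non-terminal).

GOTO = { [X → ; . b], [X → ; .] }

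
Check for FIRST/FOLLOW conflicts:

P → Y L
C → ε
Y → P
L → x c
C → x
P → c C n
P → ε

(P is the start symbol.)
A FIRST/FOLLOW conflict occurs when a non-terminal N has a nullable alternative N → β (β ⇒* ε) and another alternative N → α with FIRST(α) ∩ FOLLOW(N) ≠ ∅: on such a lookahead the parser cannot decide between expanding α and letting N vanish via β.

Nullable non-terminals: C, P, Y.
FIRST sets used below: FIRST(Y) = { 'c', 'x', ε }, FIRST(L) = { 'x' }

C: nullable alternative(s) C → ε; FOLLOW(C) = { 'n' }
  C → ε: FIRST \ {ε} = { } — this is the only nullable alternative, skip
  C → x: FIRST \ {ε} = { 'x' } — disjoint from FOLLOW(C)

P: nullable alternative(s) P → ε; FOLLOW(P) = { $, 'x' }
  P → Y L: FIRST \ {ε} = { 'c', 'x' } — overlaps FOLLOW(P) on { 'x' }: CONFLICT
  P → c C n: FIRST \ {ε} = { 'c' } — disjoint from FOLLOW(P)
  P → ε: FIRST \ {ε} = { } — this is the only nullable alternative, skip
Y has a nullable alternative but only one production, so nothing to check.

L has no nullable alternative, so no FIRST/FOLLOW check is needed there.

So the grammar has 1 FIRST/FOLLOW conflict (marked CONFLICT above).

Answer: Yes. P → Y L with FOLLOW(P) on { 'x' }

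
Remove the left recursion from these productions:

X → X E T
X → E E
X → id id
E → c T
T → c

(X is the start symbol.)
X → E E X'
X → id id X'
X' → E T X'
X' → ε
E → c T
T → c

X is directly left-recursive. The standard transformation for
  A → A α₁ | ... | A α_m | β₁ | ... | β_n
is
  A  → β₁ A' | ... | β_n A'
  A' → α₁ A' | ... | α_m A' | ε

X → E E becomes X → E E X'
X → id id becomes X → id id X'
X → X E T becomes X' → E T X'
Add X' → ε

Productions for other non-terminals are unchanged:
  E → c T
  T → c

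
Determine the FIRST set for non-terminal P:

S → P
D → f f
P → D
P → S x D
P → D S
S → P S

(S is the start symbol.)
To compute FIRST(P), examine every production with P on the left-hand side, reading each right-hand side left to right until a non-nullable symbol is reached.

FIRST sets of the other non-terminals involved (by the same procedure, iterated to a fixed point):
  FIRST(D) = { 'f' }
  FIRST(S) = { 'f' }

From P → D:
  - D is a non-terminal: add FIRST(D) \ {ε} = { 'f' }
    D is not nullable, so stop
From P → S x D:
  - S is a non-terminal: add FIRST(S) \ {ε} = { 'f' }
    S is not nullable, so stop
From P → D S:
  - D is a non-terminal: add FIRST(D) \ {ε} = { 'f' }
    D is not nullable, so stop

Collecting: FIRST(P) = { 'f' }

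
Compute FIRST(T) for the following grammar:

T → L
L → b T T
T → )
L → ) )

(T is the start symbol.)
To compute FIRST(T), examine every production with T on the left-hand side, reading each right-hand side left to right until a non-nullable symbol is reached.

FIRST sets of the other non-terminals involved (by the same procedure, iterated to a fixed point):
  FIRST(L) = { ')', 'b' }

From T → L:
  - L is a non-terminal: add FIRST(L) \ {ε} = { ')', 'b' }
    L is not nullable, so stop
From T → ):
  - ')' is a terminal: add ')' and stop

Collecting: FIRST(T) = { ')', 'b' }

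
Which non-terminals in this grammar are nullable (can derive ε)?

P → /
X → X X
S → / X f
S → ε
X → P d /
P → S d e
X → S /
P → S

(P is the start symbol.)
{ 'P', 'S' }

ε-productions: S → ε
So S is immediately nullable.
P → S: every symbol on the right is nullable, so P is nullable too.
No further non-terminal can be added: every production for the remaining non-terminals contains a terminal or a non-nullable non-terminal.
Nullable = { 'P', 'S' }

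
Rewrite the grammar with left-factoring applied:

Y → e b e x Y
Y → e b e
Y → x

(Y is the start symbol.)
Left-factoring transforms A → αβ₁ | αβ₂ into A → αA' and A' → β₁ | β₂
(α is the longest common prefix among the alternatives). Repeat until
no nonterminal has two alternatives with a common prefix.

Round 1: Y has alternatives sharing prefix 'e b e'. Introduce Y': Y → e b e Y'
  Add: Y' → x Y
  Add: Y' → ε

No remaining common prefixes — done.

Resulting grammar:
Y → e b e Y'
Y' → x Y
Y' → ε
Y → x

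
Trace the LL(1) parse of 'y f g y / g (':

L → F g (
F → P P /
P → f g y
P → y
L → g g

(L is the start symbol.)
LL(1) parsing maintains a stack (initially the start symbol over $) and the input. At each step: if the stack top is a terminal, match it against the current input token; if it is a non-terminal N, replace it with the RHS of M[N, lookahead] (the unique production whose predict set contains the lookahead).

Stack is shown with the top on the left.

Stack          Input            Action
--------------------------------------
L $            y f g y / g ( $  output L → F g (
F g ( $        y f g y / g ( $  output F → P P /
P P / g ( $    y f g y / g ( $  output P → y
y P / g ( $    y f g y / g ( $  match 'y'
P / g ( $      f g y / g ( $    output P → f g y
f g y / g ( $  f g y / g ( $    match 'f'
g y / g ( $    g y / g ( $      match 'g'
y / g ( $      y / g ( $        match 'y'
/ g ( $        / g ( $          match '/'
g ( $          g ( $            match 'g'
( $            ( $              match '('
$              $                accept

The string is accepted.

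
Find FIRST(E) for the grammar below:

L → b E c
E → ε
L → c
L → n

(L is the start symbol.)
{ ε }

To compute FIRST(E), examine every production with E on the left-hand side, reading each right-hand side left to right until a non-nullable symbol is reached.

From E → ε:
  - ε-production, so ε ∈ FIRST(E)

Collecting: FIRST(E) = { ε }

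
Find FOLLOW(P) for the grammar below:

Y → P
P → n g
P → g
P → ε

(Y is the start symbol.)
In Y → P: P is at the end, add FOLLOW(Y)

The FOLLOW sets referred to above (computed the same way, to a fixed point):
  FOLLOW(Y) = { $ }

Taking the union: FOLLOW(P) = { $ }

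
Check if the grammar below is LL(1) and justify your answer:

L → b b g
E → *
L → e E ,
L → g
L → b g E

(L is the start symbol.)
For L:
  PREDICT(L → b b g) = { 'b' }
  PREDICT(L → e E ',') = { 'e' }
  PREDICT(L → g) = { 'g' }
  PREDICT(L → b g E) = { 'b' }
E has a single production, so nothing to check there.

Conflict found: Predict set conflict for L: { 'b' }
The grammar is NOT LL(1).

Answer: No. Predict set conflict for L: { 'b' }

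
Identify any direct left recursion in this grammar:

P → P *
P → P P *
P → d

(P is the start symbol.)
Direct left recursion occurs when N → N α for some non-terminal N (the right-hand side begins with the left-hand side itself).

P → P *: LEFT RECURSIVE (starts with P)
P → P P *: LEFT RECURSIVE (starts with P)
P → d: starts with d

The grammar has direct left recursion on: P.

Answer: Yes, P is left-recursive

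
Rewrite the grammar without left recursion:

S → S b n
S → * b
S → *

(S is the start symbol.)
S → * b S'
S → * S'
S' → b n S'
S' → ε

S is directly left-recursive. The standard transformation for
  A → A α₁ | ... | A α_m | β₁ | ... | β_n
is
  A  → β₁ A' | ... | β_n A'
  A' → α₁ A' | ... | α_m A' | ε

S → * b becomes S → * b S'
S → * becomes S → * S'
S → S b n becomes S' → b n S'
Add S' → ε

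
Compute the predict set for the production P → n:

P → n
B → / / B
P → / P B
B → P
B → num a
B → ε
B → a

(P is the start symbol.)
PREDICT(P → n) = (FIRST(RHS) \ {ε}) ∪ (FOLLOW(P) if ε ∈ FIRST(RHS), i.e. RHS ⇒* ε)
FIRST(n) = { 'n' }
ε ∉ FIRST(n), so FOLLOW(P) is not added.
PREDICT(P → n) = { 'n' }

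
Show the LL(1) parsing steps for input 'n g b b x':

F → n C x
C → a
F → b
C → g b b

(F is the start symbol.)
LL(1) parsing maintains a stack (initially the start symbol over $) and the input. At each step: if the stack top is a terminal, match it against the current input token; if it is a non-terminal N, replace it with the RHS of M[N, lookahead] (the unique production whose predict set contains the lookahead).

Stack is shown with the top on the left.

Stack      Input        Action
------------------------------
F $        n g b b x $  output F → n C x
n C x $    n g b b x $  match 'n'
C x $      g b b x $    output C → g b b
g b b x $  g b b x $    match 'g'
b b x $    b b x $      match 'b'
b x $      b x $        match 'b'
x $        x $          match 'x'
$          $            accept

The string is accepted.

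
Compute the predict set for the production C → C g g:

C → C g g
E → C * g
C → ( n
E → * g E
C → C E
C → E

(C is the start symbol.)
{ '(', '*' }

PREDICT(C → C g g) = (FIRST(RHS) \ {ε}) ∪ (FOLLOW(C) if ε ∈ FIRST(RHS), i.e. RHS ⇒* ε)
FIRST(C) = { '(', '*' }
FIRST(C g g) = { '(', '*' }
ε ∉ FIRST(C g g), so FOLLOW(C) is not added.
PREDICT(C → C g g) = { '(', '*' }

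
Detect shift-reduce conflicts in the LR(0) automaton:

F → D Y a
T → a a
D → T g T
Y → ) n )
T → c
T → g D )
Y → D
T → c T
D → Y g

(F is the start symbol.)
A shift-reduce conflict occurs when an LR(0) state has both:
  - a complete (reduce) item [A → α .] (dot at the end), and
  - a shift item [B → β . c γ] (dot before a terminal).

Augment with F' → F and build the canonical LR(0) collection (I0 = CLOSURE({[F' → . F]}), then GOTO on every symbol after a dot until no new states appear). It has 21 states:
  I0: { [D → . T g T], [D → . Y g], [F → . D Y a], [F' → . F], [T → . a a], [T → . c T], [T → . c], [T → . g D )], [Y → . ) n )], [Y → . D] }  — shift
  I1: { [Y → ) . n )] }  — shift
  I2: { [D → . T g T], [D → . Y g], [F → D . Y a], [T → . a a], [T → . c T], [T → . c], [T → . g D )], [Y → . ) n )], [Y → . D], [Y → D .] }  — shift, reduce
  I3: { [F' → F .] }  — accept
  I4: { [D → T . g T] }  — shift
  I5: { [D → Y . g] }  — shift
  I6: { [T → a . a] }  — shift
  I7: { [T → . a a], [T → . c T], [T → . c], [T → . g D )], [T → c . T], [T → c .] }  — shift, reduce
  I8: { [D → . T g T], [D → . Y g], [T → . a a], [T → . c T], [T → . c], [T → . g D )], [T → g . D )], [Y → . ) n )], [Y → . D] }  — shift
  I9: { [T → g D . )], [Y → D .] }  — shift, reduce
  I10: { [T → g D ) .] }  — reduce
  I11: { [T → c T .] }  — reduce
  I12: { [T → a a .] }  — reduce
  I13: { [D → Y g .] }  — reduce
  I14: { [D → T g . T], [T → . a a], [T → . c T], [T → . c], [T → . g D )] }  — shift
  I15: { [D → T g T .] }  — reduce
  I16: { [Y → D .] }  — reduce
  I17: { [D → Y . g], [F → D Y . a] }  — shift
  I18: { [F → D Y a .] }  — reduce
  I19: { [Y → ) n . )] }  — shift
  I20: { [Y → ) n ) .] }  — reduce

I2 contains reduce item [Y → D .] and shift items [T → . a a], [T → . c], [T → . c T], [T → . g D )], [Y → . ) n )] — shift-reduce conflict.
I7 contains reduce item [T → c .] and shift items [T → . a a], [T → . c], [T → . c T], [T → . g D )] — shift-reduce conflict.
I9 contains reduce item [Y → D .] and shift item [T → g D . )] — shift-reduce conflict.

Answer: Yes — I2: [Y → D .] vs [T → . a a]; I7: [T → c .] vs [T → . a a]; I9: [Y → D .] vs [T → g D . )]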